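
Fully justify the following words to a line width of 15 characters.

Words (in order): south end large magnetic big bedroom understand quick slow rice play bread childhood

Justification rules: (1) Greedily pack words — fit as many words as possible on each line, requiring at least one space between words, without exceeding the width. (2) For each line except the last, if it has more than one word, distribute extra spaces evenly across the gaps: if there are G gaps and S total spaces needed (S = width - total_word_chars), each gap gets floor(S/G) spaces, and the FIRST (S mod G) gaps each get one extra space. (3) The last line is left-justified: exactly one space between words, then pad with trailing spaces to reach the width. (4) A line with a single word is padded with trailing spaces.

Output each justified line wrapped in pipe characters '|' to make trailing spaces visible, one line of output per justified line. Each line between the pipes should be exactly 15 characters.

Answer: |south end large|
|magnetic    big|
|bedroom        |
|understand     |
|quick slow rice|
|play      bread|
|childhood      |

Derivation:
Line 1: ['south', 'end', 'large'] (min_width=15, slack=0)
Line 2: ['magnetic', 'big'] (min_width=12, slack=3)
Line 3: ['bedroom'] (min_width=7, slack=8)
Line 4: ['understand'] (min_width=10, slack=5)
Line 5: ['quick', 'slow', 'rice'] (min_width=15, slack=0)
Line 6: ['play', 'bread'] (min_width=10, slack=5)
Line 7: ['childhood'] (min_width=9, slack=6)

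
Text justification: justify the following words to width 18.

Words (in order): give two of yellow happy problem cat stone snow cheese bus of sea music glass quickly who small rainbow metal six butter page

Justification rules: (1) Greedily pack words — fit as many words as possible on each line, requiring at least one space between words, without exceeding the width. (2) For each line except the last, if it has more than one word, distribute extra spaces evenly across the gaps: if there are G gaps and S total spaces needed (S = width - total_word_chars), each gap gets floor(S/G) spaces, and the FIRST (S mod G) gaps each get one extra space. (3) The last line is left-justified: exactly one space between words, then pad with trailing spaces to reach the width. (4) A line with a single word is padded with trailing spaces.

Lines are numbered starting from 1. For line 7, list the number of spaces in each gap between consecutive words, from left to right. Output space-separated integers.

Answer: 2 2

Derivation:
Line 1: ['give', 'two', 'of', 'yellow'] (min_width=18, slack=0)
Line 2: ['happy', 'problem', 'cat'] (min_width=17, slack=1)
Line 3: ['stone', 'snow', 'cheese'] (min_width=17, slack=1)
Line 4: ['bus', 'of', 'sea', 'music'] (min_width=16, slack=2)
Line 5: ['glass', 'quickly', 'who'] (min_width=17, slack=1)
Line 6: ['small', 'rainbow'] (min_width=13, slack=5)
Line 7: ['metal', 'six', 'butter'] (min_width=16, slack=2)
Line 8: ['page'] (min_width=4, slack=14)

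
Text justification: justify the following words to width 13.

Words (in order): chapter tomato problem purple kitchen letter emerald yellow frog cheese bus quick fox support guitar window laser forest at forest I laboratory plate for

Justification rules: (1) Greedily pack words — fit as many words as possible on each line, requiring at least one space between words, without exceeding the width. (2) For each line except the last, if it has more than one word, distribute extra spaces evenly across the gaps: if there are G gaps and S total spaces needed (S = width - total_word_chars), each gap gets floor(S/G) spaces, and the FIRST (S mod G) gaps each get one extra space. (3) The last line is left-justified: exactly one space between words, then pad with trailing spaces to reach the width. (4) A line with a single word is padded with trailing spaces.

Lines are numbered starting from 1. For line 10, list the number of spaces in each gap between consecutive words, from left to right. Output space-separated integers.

Answer: 5

Derivation:
Line 1: ['chapter'] (min_width=7, slack=6)
Line 2: ['tomato'] (min_width=6, slack=7)
Line 3: ['problem'] (min_width=7, slack=6)
Line 4: ['purple'] (min_width=6, slack=7)
Line 5: ['kitchen'] (min_width=7, slack=6)
Line 6: ['letter'] (min_width=6, slack=7)
Line 7: ['emerald'] (min_width=7, slack=6)
Line 8: ['yellow', 'frog'] (min_width=11, slack=2)
Line 9: ['cheese', 'bus'] (min_width=10, slack=3)
Line 10: ['quick', 'fox'] (min_width=9, slack=4)
Line 11: ['support'] (min_width=7, slack=6)
Line 12: ['guitar', 'window'] (min_width=13, slack=0)
Line 13: ['laser', 'forest'] (min_width=12, slack=1)
Line 14: ['at', 'forest', 'I'] (min_width=11, slack=2)
Line 15: ['laboratory'] (min_width=10, slack=3)
Line 16: ['plate', 'for'] (min_width=9, slack=4)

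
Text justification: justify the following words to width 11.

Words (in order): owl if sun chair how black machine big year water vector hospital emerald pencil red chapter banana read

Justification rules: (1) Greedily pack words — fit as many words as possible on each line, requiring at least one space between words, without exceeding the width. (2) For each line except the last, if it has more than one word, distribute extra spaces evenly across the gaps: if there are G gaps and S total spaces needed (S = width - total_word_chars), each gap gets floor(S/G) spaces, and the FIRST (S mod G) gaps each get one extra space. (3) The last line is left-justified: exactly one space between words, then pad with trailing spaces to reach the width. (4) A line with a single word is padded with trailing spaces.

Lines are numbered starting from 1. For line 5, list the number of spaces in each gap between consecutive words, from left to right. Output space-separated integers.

Line 1: ['owl', 'if', 'sun'] (min_width=10, slack=1)
Line 2: ['chair', 'how'] (min_width=9, slack=2)
Line 3: ['black'] (min_width=5, slack=6)
Line 4: ['machine', 'big'] (min_width=11, slack=0)
Line 5: ['year', 'water'] (min_width=10, slack=1)
Line 6: ['vector'] (min_width=6, slack=5)
Line 7: ['hospital'] (min_width=8, slack=3)
Line 8: ['emerald'] (min_width=7, slack=4)
Line 9: ['pencil', 'red'] (min_width=10, slack=1)
Line 10: ['chapter'] (min_width=7, slack=4)
Line 11: ['banana', 'read'] (min_width=11, slack=0)

Answer: 2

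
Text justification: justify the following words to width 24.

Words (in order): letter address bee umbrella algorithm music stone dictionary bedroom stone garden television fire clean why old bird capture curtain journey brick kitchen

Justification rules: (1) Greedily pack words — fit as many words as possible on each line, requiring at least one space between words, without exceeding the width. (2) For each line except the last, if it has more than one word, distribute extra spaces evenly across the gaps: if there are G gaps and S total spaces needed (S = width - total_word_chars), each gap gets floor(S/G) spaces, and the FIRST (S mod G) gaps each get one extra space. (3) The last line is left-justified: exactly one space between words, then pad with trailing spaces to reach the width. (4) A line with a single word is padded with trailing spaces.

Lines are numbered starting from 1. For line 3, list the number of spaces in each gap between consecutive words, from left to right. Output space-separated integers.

Answer: 1 1

Derivation:
Line 1: ['letter', 'address', 'bee'] (min_width=18, slack=6)
Line 2: ['umbrella', 'algorithm', 'music'] (min_width=24, slack=0)
Line 3: ['stone', 'dictionary', 'bedroom'] (min_width=24, slack=0)
Line 4: ['stone', 'garden', 'television'] (min_width=23, slack=1)
Line 5: ['fire', 'clean', 'why', 'old', 'bird'] (min_width=23, slack=1)
Line 6: ['capture', 'curtain', 'journey'] (min_width=23, slack=1)
Line 7: ['brick', 'kitchen'] (min_width=13, slack=11)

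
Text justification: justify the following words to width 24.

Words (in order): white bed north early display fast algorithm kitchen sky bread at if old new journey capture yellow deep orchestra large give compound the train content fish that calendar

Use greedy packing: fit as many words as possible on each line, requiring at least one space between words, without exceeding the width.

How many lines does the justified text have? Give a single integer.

Line 1: ['white', 'bed', 'north', 'early'] (min_width=21, slack=3)
Line 2: ['display', 'fast', 'algorithm'] (min_width=22, slack=2)
Line 3: ['kitchen', 'sky', 'bread', 'at', 'if'] (min_width=23, slack=1)
Line 4: ['old', 'new', 'journey', 'capture'] (min_width=23, slack=1)
Line 5: ['yellow', 'deep', 'orchestra'] (min_width=21, slack=3)
Line 6: ['large', 'give', 'compound', 'the'] (min_width=23, slack=1)
Line 7: ['train', 'content', 'fish', 'that'] (min_width=23, slack=1)
Line 8: ['calendar'] (min_width=8, slack=16)
Total lines: 8

Answer: 8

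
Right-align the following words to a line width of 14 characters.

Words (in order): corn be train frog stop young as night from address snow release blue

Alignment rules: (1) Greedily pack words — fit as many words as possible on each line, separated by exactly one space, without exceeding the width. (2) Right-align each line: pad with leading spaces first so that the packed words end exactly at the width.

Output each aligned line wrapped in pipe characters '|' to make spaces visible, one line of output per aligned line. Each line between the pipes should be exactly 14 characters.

Line 1: ['corn', 'be', 'train'] (min_width=13, slack=1)
Line 2: ['frog', 'stop'] (min_width=9, slack=5)
Line 3: ['young', 'as', 'night'] (min_width=14, slack=0)
Line 4: ['from', 'address'] (min_width=12, slack=2)
Line 5: ['snow', 'release'] (min_width=12, slack=2)
Line 6: ['blue'] (min_width=4, slack=10)

Answer: | corn be train|
|     frog stop|
|young as night|
|  from address|
|  snow release|
|          blue|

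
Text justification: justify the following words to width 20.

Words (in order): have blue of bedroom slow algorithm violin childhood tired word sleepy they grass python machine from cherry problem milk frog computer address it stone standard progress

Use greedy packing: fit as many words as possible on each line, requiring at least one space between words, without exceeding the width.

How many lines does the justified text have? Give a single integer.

Answer: 10

Derivation:
Line 1: ['have', 'blue', 'of', 'bedroom'] (min_width=20, slack=0)
Line 2: ['slow', 'algorithm'] (min_width=14, slack=6)
Line 3: ['violin', 'childhood'] (min_width=16, slack=4)
Line 4: ['tired', 'word', 'sleepy'] (min_width=17, slack=3)
Line 5: ['they', 'grass', 'python'] (min_width=17, slack=3)
Line 6: ['machine', 'from', 'cherry'] (min_width=19, slack=1)
Line 7: ['problem', 'milk', 'frog'] (min_width=17, slack=3)
Line 8: ['computer', 'address', 'it'] (min_width=19, slack=1)
Line 9: ['stone', 'standard'] (min_width=14, slack=6)
Line 10: ['progress'] (min_width=8, slack=12)
Total lines: 10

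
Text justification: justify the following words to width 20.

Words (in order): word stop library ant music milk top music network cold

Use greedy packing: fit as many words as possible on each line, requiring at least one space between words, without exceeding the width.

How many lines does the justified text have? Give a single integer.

Line 1: ['word', 'stop', 'library'] (min_width=17, slack=3)
Line 2: ['ant', 'music', 'milk', 'top'] (min_width=18, slack=2)
Line 3: ['music', 'network', 'cold'] (min_width=18, slack=2)
Total lines: 3

Answer: 3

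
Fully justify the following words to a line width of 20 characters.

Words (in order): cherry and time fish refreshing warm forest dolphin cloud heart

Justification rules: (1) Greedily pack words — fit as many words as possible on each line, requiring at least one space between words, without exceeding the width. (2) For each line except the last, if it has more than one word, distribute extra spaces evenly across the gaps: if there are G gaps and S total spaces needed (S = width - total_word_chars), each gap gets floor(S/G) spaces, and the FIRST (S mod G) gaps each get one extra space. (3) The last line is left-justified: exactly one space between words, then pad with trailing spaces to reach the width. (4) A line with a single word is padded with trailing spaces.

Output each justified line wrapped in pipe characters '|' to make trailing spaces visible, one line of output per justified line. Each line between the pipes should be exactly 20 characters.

Line 1: ['cherry', 'and', 'time', 'fish'] (min_width=20, slack=0)
Line 2: ['refreshing', 'warm'] (min_width=15, slack=5)
Line 3: ['forest', 'dolphin', 'cloud'] (min_width=20, slack=0)
Line 4: ['heart'] (min_width=5, slack=15)

Answer: |cherry and time fish|
|refreshing      warm|
|forest dolphin cloud|
|heart               |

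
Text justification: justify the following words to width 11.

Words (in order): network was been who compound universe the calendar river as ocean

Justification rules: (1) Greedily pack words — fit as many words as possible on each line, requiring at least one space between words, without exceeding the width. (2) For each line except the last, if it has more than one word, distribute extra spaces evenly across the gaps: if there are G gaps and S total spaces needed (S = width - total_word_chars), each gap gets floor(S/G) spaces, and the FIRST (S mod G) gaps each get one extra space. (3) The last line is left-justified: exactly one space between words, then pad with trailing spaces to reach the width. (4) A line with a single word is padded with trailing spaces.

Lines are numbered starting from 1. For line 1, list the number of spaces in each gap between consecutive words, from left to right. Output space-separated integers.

Line 1: ['network', 'was'] (min_width=11, slack=0)
Line 2: ['been', 'who'] (min_width=8, slack=3)
Line 3: ['compound'] (min_width=8, slack=3)
Line 4: ['universe'] (min_width=8, slack=3)
Line 5: ['the'] (min_width=3, slack=8)
Line 6: ['calendar'] (min_width=8, slack=3)
Line 7: ['river', 'as'] (min_width=8, slack=3)
Line 8: ['ocean'] (min_width=5, slack=6)

Answer: 1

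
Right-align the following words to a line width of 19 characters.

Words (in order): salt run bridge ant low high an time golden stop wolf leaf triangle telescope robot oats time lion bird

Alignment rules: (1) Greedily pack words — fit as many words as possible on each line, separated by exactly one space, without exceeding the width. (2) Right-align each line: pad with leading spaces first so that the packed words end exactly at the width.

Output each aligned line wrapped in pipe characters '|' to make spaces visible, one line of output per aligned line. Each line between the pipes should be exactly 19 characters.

Answer: |salt run bridge ant|
|   low high an time|
|   golden stop wolf|
|      leaf triangle|
|    telescope robot|
|oats time lion bird|

Derivation:
Line 1: ['salt', 'run', 'bridge', 'ant'] (min_width=19, slack=0)
Line 2: ['low', 'high', 'an', 'time'] (min_width=16, slack=3)
Line 3: ['golden', 'stop', 'wolf'] (min_width=16, slack=3)
Line 4: ['leaf', 'triangle'] (min_width=13, slack=6)
Line 5: ['telescope', 'robot'] (min_width=15, slack=4)
Line 6: ['oats', 'time', 'lion', 'bird'] (min_width=19, slack=0)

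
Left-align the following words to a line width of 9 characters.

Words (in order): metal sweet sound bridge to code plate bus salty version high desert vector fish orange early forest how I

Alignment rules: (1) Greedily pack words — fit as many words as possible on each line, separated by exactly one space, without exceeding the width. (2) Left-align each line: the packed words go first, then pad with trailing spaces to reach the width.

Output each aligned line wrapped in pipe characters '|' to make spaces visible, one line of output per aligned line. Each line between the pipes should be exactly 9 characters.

Line 1: ['metal'] (min_width=5, slack=4)
Line 2: ['sweet'] (min_width=5, slack=4)
Line 3: ['sound'] (min_width=5, slack=4)
Line 4: ['bridge', 'to'] (min_width=9, slack=0)
Line 5: ['code'] (min_width=4, slack=5)
Line 6: ['plate', 'bus'] (min_width=9, slack=0)
Line 7: ['salty'] (min_width=5, slack=4)
Line 8: ['version'] (min_width=7, slack=2)
Line 9: ['high'] (min_width=4, slack=5)
Line 10: ['desert'] (min_width=6, slack=3)
Line 11: ['vector'] (min_width=6, slack=3)
Line 12: ['fish'] (min_width=4, slack=5)
Line 13: ['orange'] (min_width=6, slack=3)
Line 14: ['early'] (min_width=5, slack=4)
Line 15: ['forest'] (min_width=6, slack=3)
Line 16: ['how', 'I'] (min_width=5, slack=4)

Answer: |metal    |
|sweet    |
|sound    |
|bridge to|
|code     |
|plate bus|
|salty    |
|version  |
|high     |
|desert   |
|vector   |
|fish     |
|orange   |
|early    |
|forest   |
|how I    |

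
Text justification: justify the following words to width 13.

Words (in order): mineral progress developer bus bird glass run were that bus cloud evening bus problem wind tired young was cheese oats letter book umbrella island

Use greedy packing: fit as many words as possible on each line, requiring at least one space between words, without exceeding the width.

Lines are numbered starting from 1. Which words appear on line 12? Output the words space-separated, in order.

Answer: book umbrella

Derivation:
Line 1: ['mineral'] (min_width=7, slack=6)
Line 2: ['progress'] (min_width=8, slack=5)
Line 3: ['developer', 'bus'] (min_width=13, slack=0)
Line 4: ['bird', 'glass'] (min_width=10, slack=3)
Line 5: ['run', 'were', 'that'] (min_width=13, slack=0)
Line 6: ['bus', 'cloud'] (min_width=9, slack=4)
Line 7: ['evening', 'bus'] (min_width=11, slack=2)
Line 8: ['problem', 'wind'] (min_width=12, slack=1)
Line 9: ['tired', 'young'] (min_width=11, slack=2)
Line 10: ['was', 'cheese'] (min_width=10, slack=3)
Line 11: ['oats', 'letter'] (min_width=11, slack=2)
Line 12: ['book', 'umbrella'] (min_width=13, slack=0)
Line 13: ['island'] (min_width=6, slack=7)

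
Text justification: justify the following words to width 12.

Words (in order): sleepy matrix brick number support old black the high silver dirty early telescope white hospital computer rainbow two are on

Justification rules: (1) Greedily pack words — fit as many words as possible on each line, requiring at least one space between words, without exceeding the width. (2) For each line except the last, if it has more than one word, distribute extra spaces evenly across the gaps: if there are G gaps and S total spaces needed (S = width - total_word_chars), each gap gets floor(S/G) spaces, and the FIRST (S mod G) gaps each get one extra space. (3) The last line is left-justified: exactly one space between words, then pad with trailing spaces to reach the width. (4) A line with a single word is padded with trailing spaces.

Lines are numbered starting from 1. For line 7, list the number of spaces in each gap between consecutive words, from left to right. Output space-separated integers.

Answer: 2

Derivation:
Line 1: ['sleepy'] (min_width=6, slack=6)
Line 2: ['matrix', 'brick'] (min_width=12, slack=0)
Line 3: ['number'] (min_width=6, slack=6)
Line 4: ['support', 'old'] (min_width=11, slack=1)
Line 5: ['black', 'the'] (min_width=9, slack=3)
Line 6: ['high', 'silver'] (min_width=11, slack=1)
Line 7: ['dirty', 'early'] (min_width=11, slack=1)
Line 8: ['telescope'] (min_width=9, slack=3)
Line 9: ['white'] (min_width=5, slack=7)
Line 10: ['hospital'] (min_width=8, slack=4)
Line 11: ['computer'] (min_width=8, slack=4)
Line 12: ['rainbow', 'two'] (min_width=11, slack=1)
Line 13: ['are', 'on'] (min_width=6, slack=6)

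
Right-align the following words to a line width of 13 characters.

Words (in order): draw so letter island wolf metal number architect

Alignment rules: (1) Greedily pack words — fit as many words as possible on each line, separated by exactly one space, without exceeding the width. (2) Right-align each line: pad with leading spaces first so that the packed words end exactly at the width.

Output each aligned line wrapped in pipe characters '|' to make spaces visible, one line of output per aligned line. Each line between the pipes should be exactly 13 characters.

Line 1: ['draw', 'so'] (min_width=7, slack=6)
Line 2: ['letter', 'island'] (min_width=13, slack=0)
Line 3: ['wolf', 'metal'] (min_width=10, slack=3)
Line 4: ['number'] (min_width=6, slack=7)
Line 5: ['architect'] (min_width=9, slack=4)

Answer: |      draw so|
|letter island|
|   wolf metal|
|       number|
|    architect|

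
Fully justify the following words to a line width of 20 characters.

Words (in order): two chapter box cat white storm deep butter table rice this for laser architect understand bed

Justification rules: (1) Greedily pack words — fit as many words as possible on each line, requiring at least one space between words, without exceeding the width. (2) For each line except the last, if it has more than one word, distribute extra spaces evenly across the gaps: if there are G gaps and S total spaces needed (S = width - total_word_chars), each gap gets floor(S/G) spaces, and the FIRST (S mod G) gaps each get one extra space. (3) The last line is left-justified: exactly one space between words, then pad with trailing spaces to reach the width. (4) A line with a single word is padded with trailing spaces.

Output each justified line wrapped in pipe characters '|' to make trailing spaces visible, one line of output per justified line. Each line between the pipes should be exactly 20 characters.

Line 1: ['two', 'chapter', 'box', 'cat'] (min_width=19, slack=1)
Line 2: ['white', 'storm', 'deep'] (min_width=16, slack=4)
Line 3: ['butter', 'table', 'rice'] (min_width=17, slack=3)
Line 4: ['this', 'for', 'laser'] (min_width=14, slack=6)
Line 5: ['architect', 'understand'] (min_width=20, slack=0)
Line 6: ['bed'] (min_width=3, slack=17)

Answer: |two  chapter box cat|
|white   storm   deep|
|butter   table  rice|
|this    for    laser|
|architect understand|
|bed                 |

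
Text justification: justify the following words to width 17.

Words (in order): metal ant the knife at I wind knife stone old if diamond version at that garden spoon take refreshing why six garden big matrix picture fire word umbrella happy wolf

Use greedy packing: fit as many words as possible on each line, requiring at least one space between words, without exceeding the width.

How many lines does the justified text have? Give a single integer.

Answer: 12

Derivation:
Line 1: ['metal', 'ant', 'the'] (min_width=13, slack=4)
Line 2: ['knife', 'at', 'I', 'wind'] (min_width=15, slack=2)
Line 3: ['knife', 'stone', 'old'] (min_width=15, slack=2)
Line 4: ['if', 'diamond'] (min_width=10, slack=7)
Line 5: ['version', 'at', 'that'] (min_width=15, slack=2)
Line 6: ['garden', 'spoon', 'take'] (min_width=17, slack=0)
Line 7: ['refreshing', 'why'] (min_width=14, slack=3)
Line 8: ['six', 'garden', 'big'] (min_width=14, slack=3)
Line 9: ['matrix', 'picture'] (min_width=14, slack=3)
Line 10: ['fire', 'word'] (min_width=9, slack=8)
Line 11: ['umbrella', 'happy'] (min_width=14, slack=3)
Line 12: ['wolf'] (min_width=4, slack=13)
Total lines: 12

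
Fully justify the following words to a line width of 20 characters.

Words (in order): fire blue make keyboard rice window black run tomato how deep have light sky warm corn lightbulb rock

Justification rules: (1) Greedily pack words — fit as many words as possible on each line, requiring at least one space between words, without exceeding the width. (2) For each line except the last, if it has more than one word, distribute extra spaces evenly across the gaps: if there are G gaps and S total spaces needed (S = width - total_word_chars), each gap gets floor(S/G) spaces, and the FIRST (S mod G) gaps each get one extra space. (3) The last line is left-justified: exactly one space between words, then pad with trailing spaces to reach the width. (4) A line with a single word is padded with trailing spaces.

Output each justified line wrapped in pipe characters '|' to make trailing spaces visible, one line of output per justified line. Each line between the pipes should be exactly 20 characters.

Answer: |fire    blue    make|
|keyboard rice window|
|black run tomato how|
|deep  have light sky|
|warm  corn lightbulb|
|rock                |

Derivation:
Line 1: ['fire', 'blue', 'make'] (min_width=14, slack=6)
Line 2: ['keyboard', 'rice', 'window'] (min_width=20, slack=0)
Line 3: ['black', 'run', 'tomato', 'how'] (min_width=20, slack=0)
Line 4: ['deep', 'have', 'light', 'sky'] (min_width=19, slack=1)
Line 5: ['warm', 'corn', 'lightbulb'] (min_width=19, slack=1)
Line 6: ['rock'] (min_width=4, slack=16)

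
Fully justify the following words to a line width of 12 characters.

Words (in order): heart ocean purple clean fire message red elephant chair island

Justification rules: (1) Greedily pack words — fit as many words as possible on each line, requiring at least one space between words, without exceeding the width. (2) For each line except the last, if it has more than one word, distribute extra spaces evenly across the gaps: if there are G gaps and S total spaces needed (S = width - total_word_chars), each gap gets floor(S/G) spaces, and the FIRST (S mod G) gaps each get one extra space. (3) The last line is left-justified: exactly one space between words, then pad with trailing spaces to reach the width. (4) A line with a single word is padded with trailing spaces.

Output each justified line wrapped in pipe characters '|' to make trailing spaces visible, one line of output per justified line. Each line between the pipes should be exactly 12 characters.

Line 1: ['heart', 'ocean'] (min_width=11, slack=1)
Line 2: ['purple', 'clean'] (min_width=12, slack=0)
Line 3: ['fire', 'message'] (min_width=12, slack=0)
Line 4: ['red', 'elephant'] (min_width=12, slack=0)
Line 5: ['chair', 'island'] (min_width=12, slack=0)

Answer: |heart  ocean|
|purple clean|
|fire message|
|red elephant|
|chair island|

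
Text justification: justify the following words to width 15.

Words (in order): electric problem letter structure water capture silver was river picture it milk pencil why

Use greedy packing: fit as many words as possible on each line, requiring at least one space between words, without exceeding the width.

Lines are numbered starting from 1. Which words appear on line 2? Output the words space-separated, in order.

Answer: problem letter

Derivation:
Line 1: ['electric'] (min_width=8, slack=7)
Line 2: ['problem', 'letter'] (min_width=14, slack=1)
Line 3: ['structure', 'water'] (min_width=15, slack=0)
Line 4: ['capture', 'silver'] (min_width=14, slack=1)
Line 5: ['was', 'river'] (min_width=9, slack=6)
Line 6: ['picture', 'it', 'milk'] (min_width=15, slack=0)
Line 7: ['pencil', 'why'] (min_width=10, slack=5)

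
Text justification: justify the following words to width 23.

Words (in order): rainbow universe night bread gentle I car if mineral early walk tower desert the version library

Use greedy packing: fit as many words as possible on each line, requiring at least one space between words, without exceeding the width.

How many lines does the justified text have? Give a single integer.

Answer: 5

Derivation:
Line 1: ['rainbow', 'universe', 'night'] (min_width=22, slack=1)
Line 2: ['bread', 'gentle', 'I', 'car', 'if'] (min_width=21, slack=2)
Line 3: ['mineral', 'early', 'walk'] (min_width=18, slack=5)
Line 4: ['tower', 'desert', 'the'] (min_width=16, slack=7)
Line 5: ['version', 'library'] (min_width=15, slack=8)
Total lines: 5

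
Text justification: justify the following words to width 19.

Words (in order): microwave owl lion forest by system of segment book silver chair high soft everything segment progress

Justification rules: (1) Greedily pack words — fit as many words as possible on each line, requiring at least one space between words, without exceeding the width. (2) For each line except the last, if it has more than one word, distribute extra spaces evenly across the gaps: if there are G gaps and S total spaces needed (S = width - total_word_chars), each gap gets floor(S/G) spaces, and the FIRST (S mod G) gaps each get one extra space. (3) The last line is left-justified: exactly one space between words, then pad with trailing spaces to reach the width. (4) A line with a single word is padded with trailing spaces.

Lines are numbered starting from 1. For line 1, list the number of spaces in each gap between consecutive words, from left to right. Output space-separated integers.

Line 1: ['microwave', 'owl', 'lion'] (min_width=18, slack=1)
Line 2: ['forest', 'by', 'system', 'of'] (min_width=19, slack=0)
Line 3: ['segment', 'book', 'silver'] (min_width=19, slack=0)
Line 4: ['chair', 'high', 'soft'] (min_width=15, slack=4)
Line 5: ['everything', 'segment'] (min_width=18, slack=1)
Line 6: ['progress'] (min_width=8, slack=11)

Answer: 2 1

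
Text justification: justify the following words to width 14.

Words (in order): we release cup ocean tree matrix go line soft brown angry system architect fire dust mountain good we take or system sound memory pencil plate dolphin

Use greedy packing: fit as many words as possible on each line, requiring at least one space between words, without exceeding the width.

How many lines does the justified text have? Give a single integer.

Answer: 12

Derivation:
Line 1: ['we', 'release', 'cup'] (min_width=14, slack=0)
Line 2: ['ocean', 'tree'] (min_width=10, slack=4)
Line 3: ['matrix', 'go', 'line'] (min_width=14, slack=0)
Line 4: ['soft', 'brown'] (min_width=10, slack=4)
Line 5: ['angry', 'system'] (min_width=12, slack=2)
Line 6: ['architect', 'fire'] (min_width=14, slack=0)
Line 7: ['dust', 'mountain'] (min_width=13, slack=1)
Line 8: ['good', 'we', 'take'] (min_width=12, slack=2)
Line 9: ['or', 'system'] (min_width=9, slack=5)
Line 10: ['sound', 'memory'] (min_width=12, slack=2)
Line 11: ['pencil', 'plate'] (min_width=12, slack=2)
Line 12: ['dolphin'] (min_width=7, slack=7)
Total lines: 12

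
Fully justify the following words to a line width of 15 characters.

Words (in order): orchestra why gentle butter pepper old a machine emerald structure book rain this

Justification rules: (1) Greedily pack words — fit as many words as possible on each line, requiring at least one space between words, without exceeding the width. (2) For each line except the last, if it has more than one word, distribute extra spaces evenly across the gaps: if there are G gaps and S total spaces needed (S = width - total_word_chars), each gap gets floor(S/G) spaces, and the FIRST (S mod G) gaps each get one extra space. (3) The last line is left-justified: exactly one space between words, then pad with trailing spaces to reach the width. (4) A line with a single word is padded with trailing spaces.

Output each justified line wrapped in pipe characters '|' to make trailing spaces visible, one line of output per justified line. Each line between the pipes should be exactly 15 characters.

Line 1: ['orchestra', 'why'] (min_width=13, slack=2)
Line 2: ['gentle', 'butter'] (min_width=13, slack=2)
Line 3: ['pepper', 'old', 'a'] (min_width=12, slack=3)
Line 4: ['machine', 'emerald'] (min_width=15, slack=0)
Line 5: ['structure', 'book'] (min_width=14, slack=1)
Line 6: ['rain', 'this'] (min_width=9, slack=6)

Answer: |orchestra   why|
|gentle   butter|
|pepper   old  a|
|machine emerald|
|structure  book|
|rain this      |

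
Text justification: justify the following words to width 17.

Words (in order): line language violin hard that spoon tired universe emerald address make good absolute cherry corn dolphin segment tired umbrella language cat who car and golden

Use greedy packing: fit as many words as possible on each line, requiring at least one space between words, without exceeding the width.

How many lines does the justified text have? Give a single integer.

Answer: 11

Derivation:
Line 1: ['line', 'language'] (min_width=13, slack=4)
Line 2: ['violin', 'hard', 'that'] (min_width=16, slack=1)
Line 3: ['spoon', 'tired'] (min_width=11, slack=6)
Line 4: ['universe', 'emerald'] (min_width=16, slack=1)
Line 5: ['address', 'make', 'good'] (min_width=17, slack=0)
Line 6: ['absolute', 'cherry'] (min_width=15, slack=2)
Line 7: ['corn', 'dolphin'] (min_width=12, slack=5)
Line 8: ['segment', 'tired'] (min_width=13, slack=4)
Line 9: ['umbrella', 'language'] (min_width=17, slack=0)
Line 10: ['cat', 'who', 'car', 'and'] (min_width=15, slack=2)
Line 11: ['golden'] (min_width=6, slack=11)
Total lines: 11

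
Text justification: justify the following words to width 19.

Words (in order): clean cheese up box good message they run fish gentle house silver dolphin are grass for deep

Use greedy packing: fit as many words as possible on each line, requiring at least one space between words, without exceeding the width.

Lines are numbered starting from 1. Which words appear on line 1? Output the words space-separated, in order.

Answer: clean cheese up box

Derivation:
Line 1: ['clean', 'cheese', 'up', 'box'] (min_width=19, slack=0)
Line 2: ['good', 'message', 'they'] (min_width=17, slack=2)
Line 3: ['run', 'fish', 'gentle'] (min_width=15, slack=4)
Line 4: ['house', 'silver'] (min_width=12, slack=7)
Line 5: ['dolphin', 'are', 'grass'] (min_width=17, slack=2)
Line 6: ['for', 'deep'] (min_width=8, slack=11)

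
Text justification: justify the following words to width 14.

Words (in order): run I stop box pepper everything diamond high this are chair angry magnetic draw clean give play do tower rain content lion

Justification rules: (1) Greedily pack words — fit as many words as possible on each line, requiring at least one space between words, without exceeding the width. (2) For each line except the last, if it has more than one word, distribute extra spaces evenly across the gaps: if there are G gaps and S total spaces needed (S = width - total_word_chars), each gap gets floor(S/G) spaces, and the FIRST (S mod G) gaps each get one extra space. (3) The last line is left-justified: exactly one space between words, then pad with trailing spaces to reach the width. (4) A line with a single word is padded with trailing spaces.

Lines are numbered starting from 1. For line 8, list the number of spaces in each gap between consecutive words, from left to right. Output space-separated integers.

Answer: 2 2

Derivation:
Line 1: ['run', 'I', 'stop', 'box'] (min_width=14, slack=0)
Line 2: ['pepper'] (min_width=6, slack=8)
Line 3: ['everything'] (min_width=10, slack=4)
Line 4: ['diamond', 'high'] (min_width=12, slack=2)
Line 5: ['this', 'are', 'chair'] (min_width=14, slack=0)
Line 6: ['angry', 'magnetic'] (min_width=14, slack=0)
Line 7: ['draw', 'clean'] (min_width=10, slack=4)
Line 8: ['give', 'play', 'do'] (min_width=12, slack=2)
Line 9: ['tower', 'rain'] (min_width=10, slack=4)
Line 10: ['content', 'lion'] (min_width=12, slack=2)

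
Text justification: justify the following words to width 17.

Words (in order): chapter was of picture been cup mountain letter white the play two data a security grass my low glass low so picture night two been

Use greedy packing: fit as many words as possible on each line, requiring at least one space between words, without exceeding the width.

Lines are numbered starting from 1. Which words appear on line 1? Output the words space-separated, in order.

Line 1: ['chapter', 'was', 'of'] (min_width=14, slack=3)
Line 2: ['picture', 'been', 'cup'] (min_width=16, slack=1)
Line 3: ['mountain', 'letter'] (min_width=15, slack=2)
Line 4: ['white', 'the', 'play'] (min_width=14, slack=3)
Line 5: ['two', 'data', 'a'] (min_width=10, slack=7)
Line 6: ['security', 'grass', 'my'] (min_width=17, slack=0)
Line 7: ['low', 'glass', 'low', 'so'] (min_width=16, slack=1)
Line 8: ['picture', 'night', 'two'] (min_width=17, slack=0)
Line 9: ['been'] (min_width=4, slack=13)

Answer: chapter was of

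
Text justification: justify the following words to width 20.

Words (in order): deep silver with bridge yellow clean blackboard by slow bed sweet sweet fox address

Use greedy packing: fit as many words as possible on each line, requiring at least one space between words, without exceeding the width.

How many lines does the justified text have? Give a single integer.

Line 1: ['deep', 'silver', 'with'] (min_width=16, slack=4)
Line 2: ['bridge', 'yellow', 'clean'] (min_width=19, slack=1)
Line 3: ['blackboard', 'by', 'slow'] (min_width=18, slack=2)
Line 4: ['bed', 'sweet', 'sweet', 'fox'] (min_width=19, slack=1)
Line 5: ['address'] (min_width=7, slack=13)
Total lines: 5

Answer: 5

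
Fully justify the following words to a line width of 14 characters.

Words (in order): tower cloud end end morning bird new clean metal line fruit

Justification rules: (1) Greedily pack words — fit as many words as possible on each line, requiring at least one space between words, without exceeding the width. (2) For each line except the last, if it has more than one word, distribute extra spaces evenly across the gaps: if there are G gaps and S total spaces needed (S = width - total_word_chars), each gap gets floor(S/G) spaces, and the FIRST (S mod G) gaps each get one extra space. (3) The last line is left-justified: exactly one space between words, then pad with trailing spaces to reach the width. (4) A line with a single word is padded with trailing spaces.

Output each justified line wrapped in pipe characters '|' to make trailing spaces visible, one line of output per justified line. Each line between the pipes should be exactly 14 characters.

Answer: |tower    cloud|
|end        end|
|morning   bird|
|new      clean|
|metal     line|
|fruit         |

Derivation:
Line 1: ['tower', 'cloud'] (min_width=11, slack=3)
Line 2: ['end', 'end'] (min_width=7, slack=7)
Line 3: ['morning', 'bird'] (min_width=12, slack=2)
Line 4: ['new', 'clean'] (min_width=9, slack=5)
Line 5: ['metal', 'line'] (min_width=10, slack=4)
Line 6: ['fruit'] (min_width=5, slack=9)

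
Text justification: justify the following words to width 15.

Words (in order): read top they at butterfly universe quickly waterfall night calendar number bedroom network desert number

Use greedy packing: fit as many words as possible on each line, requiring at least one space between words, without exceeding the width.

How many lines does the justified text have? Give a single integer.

Answer: 8

Derivation:
Line 1: ['read', 'top', 'they'] (min_width=13, slack=2)
Line 2: ['at', 'butterfly'] (min_width=12, slack=3)
Line 3: ['universe'] (min_width=8, slack=7)
Line 4: ['quickly'] (min_width=7, slack=8)
Line 5: ['waterfall', 'night'] (min_width=15, slack=0)
Line 6: ['calendar', 'number'] (min_width=15, slack=0)
Line 7: ['bedroom', 'network'] (min_width=15, slack=0)
Line 8: ['desert', 'number'] (min_width=13, slack=2)
Total lines: 8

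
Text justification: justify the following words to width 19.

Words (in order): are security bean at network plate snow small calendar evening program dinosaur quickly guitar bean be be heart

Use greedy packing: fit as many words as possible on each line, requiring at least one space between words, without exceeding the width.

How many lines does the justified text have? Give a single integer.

Line 1: ['are', 'security', 'bean'] (min_width=17, slack=2)
Line 2: ['at', 'network', 'plate'] (min_width=16, slack=3)
Line 3: ['snow', 'small', 'calendar'] (min_width=19, slack=0)
Line 4: ['evening', 'program'] (min_width=15, slack=4)
Line 5: ['dinosaur', 'quickly'] (min_width=16, slack=3)
Line 6: ['guitar', 'bean', 'be', 'be'] (min_width=17, slack=2)
Line 7: ['heart'] (min_width=5, slack=14)
Total lines: 7

Answer: 7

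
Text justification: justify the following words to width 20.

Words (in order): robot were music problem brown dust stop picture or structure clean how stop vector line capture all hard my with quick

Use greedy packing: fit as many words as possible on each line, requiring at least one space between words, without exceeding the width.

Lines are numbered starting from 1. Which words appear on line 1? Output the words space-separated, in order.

Answer: robot were music

Derivation:
Line 1: ['robot', 'were', 'music'] (min_width=16, slack=4)
Line 2: ['problem', 'brown', 'dust'] (min_width=18, slack=2)
Line 3: ['stop', 'picture', 'or'] (min_width=15, slack=5)
Line 4: ['structure', 'clean', 'how'] (min_width=19, slack=1)
Line 5: ['stop', 'vector', 'line'] (min_width=16, slack=4)
Line 6: ['capture', 'all', 'hard', 'my'] (min_width=19, slack=1)
Line 7: ['with', 'quick'] (min_width=10, slack=10)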